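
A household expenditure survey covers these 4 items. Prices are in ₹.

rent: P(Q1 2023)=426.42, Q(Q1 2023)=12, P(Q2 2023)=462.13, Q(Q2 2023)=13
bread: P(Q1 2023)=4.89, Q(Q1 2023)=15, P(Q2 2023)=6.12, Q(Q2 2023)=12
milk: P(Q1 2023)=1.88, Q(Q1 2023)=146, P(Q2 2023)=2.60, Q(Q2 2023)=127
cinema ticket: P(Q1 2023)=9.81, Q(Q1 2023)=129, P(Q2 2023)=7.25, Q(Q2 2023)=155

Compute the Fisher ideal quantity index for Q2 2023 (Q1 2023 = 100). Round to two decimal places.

Laspeyres component (base-period weights):
ΣP(Q1 2023)Q(Q2 2023) = 426.42×13 + 4.89×12 + 1.88×127 + 9.81×155 = 5543.46 + 58.68 + 238.76 + 1520.55 = 7361.45
ΣP(Q1 2023)Q(Q1 2023) = 426.42×12 + 4.89×15 + 1.88×146 + 9.81×129 = 5117.04 + 73.35 + 274.48 + 1265.49 = 6730.36
L = 7361.45 / 6730.36 × 100 = 109.3768
Paasche component (current-period weights):
ΣP(Q2 2023)Q(Q2 2023) = 462.13×13 + 6.12×12 + 2.60×127 + 7.25×155 = 6007.69 + 73.44 + 330.2 + 1123.75 = 7535.08
ΣP(Q2 2023)Q(Q1 2023) = 462.13×12 + 6.12×15 + 2.60×146 + 7.25×129 = 5545.56 + 91.8 + 379.6 + 935.25 = 6952.21
P = 7535.08 / 6952.21 × 100 = 108.3840
Fisher = √(L × P) = √(109.3768 × 108.3840) = 108.8792

108.88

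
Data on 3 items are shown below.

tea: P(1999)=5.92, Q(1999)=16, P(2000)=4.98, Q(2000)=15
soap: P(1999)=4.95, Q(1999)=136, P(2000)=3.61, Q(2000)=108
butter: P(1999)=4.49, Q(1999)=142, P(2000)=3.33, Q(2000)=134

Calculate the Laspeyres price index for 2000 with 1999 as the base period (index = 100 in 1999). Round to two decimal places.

74.24

Laspeyres price index uses base-period quantities as weights.
ΣP(2000)·Q(1999) = 4.98×16 + 3.61×136 + 3.33×142 = 79.68 + 490.96 + 472.86 = 1043.5
ΣP(1999)·Q(1999) = 5.92×16 + 4.95×136 + 4.49×142 = 94.72 + 673.2 + 637.58 = 1405.5
Index = 1043.5 / 1405.5 × 100 = 74.2440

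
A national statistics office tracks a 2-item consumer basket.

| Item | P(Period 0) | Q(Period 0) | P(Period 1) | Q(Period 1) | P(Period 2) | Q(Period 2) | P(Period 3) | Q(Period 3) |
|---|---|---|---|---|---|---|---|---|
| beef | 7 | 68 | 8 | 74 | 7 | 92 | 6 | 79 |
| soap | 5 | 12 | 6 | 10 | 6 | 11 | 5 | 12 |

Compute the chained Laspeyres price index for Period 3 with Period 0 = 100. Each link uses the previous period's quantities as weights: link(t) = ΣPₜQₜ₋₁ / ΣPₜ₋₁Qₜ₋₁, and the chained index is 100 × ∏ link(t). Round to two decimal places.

Link Period 0→Period 1:
ΣP(Period 1)Q(Period 0) = 8×68 + 6×12 = 544 + 72 = 616
ΣP(Period 0)Q(Period 0) = 7×68 + 5×12 = 476 + 60 = 536
link = 616/536 = 1.149254
Link Period 1→Period 2:
ΣP(Period 2)Q(Period 1) = 7×74 + 6×10 = 518 + 60 = 578
ΣP(Period 1)Q(Period 1) = 8×74 + 6×10 = 592 + 60 = 652
link = 578/652 = 0.886503
Link Period 2→Period 3:
ΣP(Period 3)Q(Period 2) = 6×92 + 5×11 = 552 + 55 = 607
ΣP(Period 2)Q(Period 2) = 7×92 + 6×11 = 644 + 66 = 710
link = 607/710 = 0.854930
Chained index = 100 × 1.149254 × 0.886503 × 0.854930 = 87.1017

87.10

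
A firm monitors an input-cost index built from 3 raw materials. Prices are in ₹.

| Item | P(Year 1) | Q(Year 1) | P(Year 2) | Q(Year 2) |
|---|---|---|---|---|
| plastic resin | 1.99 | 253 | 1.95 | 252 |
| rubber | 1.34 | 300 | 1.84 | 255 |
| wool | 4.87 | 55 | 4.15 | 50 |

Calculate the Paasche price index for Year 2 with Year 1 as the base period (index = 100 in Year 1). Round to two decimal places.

107.49

Paasche price index uses current-period quantities as weights.
ΣP(Year 2)·Q(Year 2) = 1.95×252 + 1.84×255 + 4.15×50 = 491.4 + 469.2 + 207.5 = 1168.1
ΣP(Year 1)·Q(Year 2) = 1.99×252 + 1.34×255 + 4.87×50 = 501.48 + 341.7 + 243.5 = 1086.68
Index = 1168.1 / 1086.68 × 100 = 107.4925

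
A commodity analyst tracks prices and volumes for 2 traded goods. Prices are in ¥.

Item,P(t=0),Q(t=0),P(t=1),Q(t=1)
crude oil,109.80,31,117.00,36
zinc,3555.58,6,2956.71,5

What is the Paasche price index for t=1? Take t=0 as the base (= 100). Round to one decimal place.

Paasche price index uses current-period quantities as weights.
ΣP(t=1)·Q(t=1) = 117.00×36 + 2956.71×5 = 4212 + 14783.55 = 18995.55
ΣP(t=0)·Q(t=1) = 109.80×36 + 3555.58×5 = 3952.8 + 17777.9 = 21730.7
Index = 18995.55 / 21730.7 × 100 = 87.4134

87.4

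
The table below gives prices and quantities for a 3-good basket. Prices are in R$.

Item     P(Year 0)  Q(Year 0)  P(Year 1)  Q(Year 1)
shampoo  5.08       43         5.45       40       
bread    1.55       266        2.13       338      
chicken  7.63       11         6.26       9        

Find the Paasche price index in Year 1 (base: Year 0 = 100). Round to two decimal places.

124.95

Paasche price index uses current-period quantities as weights.
ΣP(Year 1)·Q(Year 1) = 5.45×40 + 2.13×338 + 6.26×9 = 218 + 719.94 + 56.34 = 994.28
ΣP(Year 0)·Q(Year 1) = 5.08×40 + 1.55×338 + 7.63×9 = 203.2 + 523.9 + 68.67 = 795.77
Index = 994.28 / 795.77 × 100 = 124.9457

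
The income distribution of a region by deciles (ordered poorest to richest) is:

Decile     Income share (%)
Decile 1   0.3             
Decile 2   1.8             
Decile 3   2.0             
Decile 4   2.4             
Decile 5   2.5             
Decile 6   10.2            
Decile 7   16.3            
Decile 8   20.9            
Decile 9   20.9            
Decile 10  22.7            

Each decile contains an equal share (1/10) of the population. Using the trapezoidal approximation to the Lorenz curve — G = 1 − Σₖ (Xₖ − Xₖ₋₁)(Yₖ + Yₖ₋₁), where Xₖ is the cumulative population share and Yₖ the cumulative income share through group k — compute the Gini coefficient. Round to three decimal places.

Cumulative income shares Yₖ: 0.0030, 0.0210, 0.0410, 0.0650, 0.0900, 0.1920, 0.3550, 0.5640, 0.7730, 1.0000
Σ (Xₖ−Xₖ₋₁)(Yₖ+Yₖ₋₁) = (1/10)(0.0030+0.0000) + (1/10)(0.0210+0.0030) + (1/10)(0.0410+0.0210) + (1/10)(0.0650+0.0410) + (1/10)(0.0900+0.0650) + (1/10)(0.1920+0.0900) + (1/10)(0.3550+0.1920) + (1/10)(0.5640+0.3550) + (1/10)(0.7730+0.5640) + (1/10)(1.0000+0.7730)
  = 0.0003 + 0.0024 + 0.0062 + 0.0106 + 0.0155 + 0.0282 + 0.0547 + 0.0919 + 0.1337 + 0.1773 = 0.5208
G = 1 − 0.5208 = 0.4792

0.479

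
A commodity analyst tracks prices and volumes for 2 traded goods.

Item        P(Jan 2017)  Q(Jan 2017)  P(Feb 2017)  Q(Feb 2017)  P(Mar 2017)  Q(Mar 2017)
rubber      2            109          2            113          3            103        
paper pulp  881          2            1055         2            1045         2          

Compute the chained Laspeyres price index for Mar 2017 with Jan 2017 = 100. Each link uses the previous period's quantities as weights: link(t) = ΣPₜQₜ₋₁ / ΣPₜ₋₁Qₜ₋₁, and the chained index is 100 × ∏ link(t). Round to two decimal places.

Link Jan 2017→Feb 2017:
ΣP(Feb 2017)Q(Jan 2017) = 2×109 + 1055×2 = 218 + 2110 = 2328
ΣP(Jan 2017)Q(Jan 2017) = 2×109 + 881×2 = 218 + 1762 = 1980
link = 2328/1980 = 1.175758
Link Feb 2017→Mar 2017:
ΣP(Mar 2017)Q(Feb 2017) = 3×113 + 1045×2 = 339 + 2090 = 2429
ΣP(Feb 2017)Q(Feb 2017) = 2×113 + 1055×2 = 226 + 2110 = 2336
link = 2429/2336 = 1.039812
Chained index = 100 × 1.175758 × 1.039812 = 122.2566

122.26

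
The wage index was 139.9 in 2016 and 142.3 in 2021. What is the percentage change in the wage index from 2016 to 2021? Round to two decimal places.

1.72%

Change = (142.3 − 139.9) / 139.9 × 100
       = 2.4 / 139.9 × 100 = 1.7155%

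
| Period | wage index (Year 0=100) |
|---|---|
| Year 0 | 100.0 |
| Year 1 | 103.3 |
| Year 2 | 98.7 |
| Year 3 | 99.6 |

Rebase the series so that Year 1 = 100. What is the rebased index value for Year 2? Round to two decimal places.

95.55

Rebased(Year 2) = 98.7 / 103.3 × 100 = 95.5470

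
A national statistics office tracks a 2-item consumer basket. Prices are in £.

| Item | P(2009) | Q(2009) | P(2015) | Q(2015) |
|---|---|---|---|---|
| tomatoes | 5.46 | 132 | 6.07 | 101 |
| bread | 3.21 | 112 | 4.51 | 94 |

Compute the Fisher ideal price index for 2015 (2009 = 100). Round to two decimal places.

Laspeyres component (base-period weights):
ΣP(2015)Q(2009) = 6.07×132 + 4.51×112 = 801.24 + 505.12 = 1306.36
ΣP(2009)Q(2009) = 5.46×132 + 3.21×112 = 720.72 + 359.52 = 1080.24
L = 1306.36 / 1080.24 × 100 = 120.9324
Paasche component (current-period weights):
ΣP(2015)Q(2015) = 6.07×101 + 4.51×94 = 613.07 + 423.94 = 1037.01
ΣP(2009)Q(2015) = 5.46×101 + 3.21×94 = 551.46 + 301.74 = 853.2
P = 1037.01 / 853.2 × 100 = 121.5436
Fisher = √(L × P) = √(120.9324 × 121.5436) = 121.2376

121.24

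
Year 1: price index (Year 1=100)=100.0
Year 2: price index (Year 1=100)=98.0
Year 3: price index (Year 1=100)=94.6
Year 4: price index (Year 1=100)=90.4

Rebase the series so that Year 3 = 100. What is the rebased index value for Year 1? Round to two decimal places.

Rebased(Year 1) = 100.0 / 94.6 × 100 = 105.7082

105.71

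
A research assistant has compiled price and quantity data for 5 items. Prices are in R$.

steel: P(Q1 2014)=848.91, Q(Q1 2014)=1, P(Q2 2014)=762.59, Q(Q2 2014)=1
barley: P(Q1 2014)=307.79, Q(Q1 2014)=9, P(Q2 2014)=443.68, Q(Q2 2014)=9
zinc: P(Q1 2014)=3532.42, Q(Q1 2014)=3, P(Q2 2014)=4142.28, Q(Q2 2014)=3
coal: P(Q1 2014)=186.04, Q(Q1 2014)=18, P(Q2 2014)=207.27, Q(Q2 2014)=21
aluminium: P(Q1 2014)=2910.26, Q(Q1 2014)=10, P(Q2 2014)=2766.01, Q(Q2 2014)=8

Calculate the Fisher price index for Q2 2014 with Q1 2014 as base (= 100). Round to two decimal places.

Laspeyres component (base-period weights):
ΣP(Q2 2014)Q(Q1 2014) = 762.59×1 + 443.68×9 + 4142.28×3 + 207.27×18 + 2766.01×10 = 762.59 + 3993.12 + 12426.84 + 3730.86 + 27660.1 = 48573.51
ΣP(Q1 2014)Q(Q1 2014) = 848.91×1 + 307.79×9 + 3532.42×3 + 186.04×18 + 2910.26×10 = 848.91 + 2770.11 + 10597.26 + 3348.72 + 29102.6 = 46667.6
L = 48573.51 / 46667.6 × 100 = 104.0840
Paasche component (current-period weights):
ΣP(Q2 2014)Q(Q2 2014) = 762.59×1 + 443.68×9 + 4142.28×3 + 207.27×21 + 2766.01×8 = 762.59 + 3993.12 + 12426.84 + 4352.67 + 22128.08 = 43663.3
ΣP(Q1 2014)Q(Q2 2014) = 848.91×1 + 307.79×9 + 3532.42×3 + 186.04×21 + 2910.26×8 = 848.91 + 2770.11 + 10597.26 + 3906.84 + 23282.08 = 41405.2
P = 43663.3 / 41405.2 × 100 = 105.4537
Fisher = √(L × P) = √(104.0840 × 105.4537) = 104.7666

104.77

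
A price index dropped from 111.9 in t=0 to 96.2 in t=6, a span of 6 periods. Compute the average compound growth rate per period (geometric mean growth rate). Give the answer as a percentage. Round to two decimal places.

Growth factor = (96.2/111.9)^(1/6) = (0.859696)^(1/6) = 0.975119
Growth rate = 0.975119 − 1 = -0.024881 = -2.4881%

-2.49%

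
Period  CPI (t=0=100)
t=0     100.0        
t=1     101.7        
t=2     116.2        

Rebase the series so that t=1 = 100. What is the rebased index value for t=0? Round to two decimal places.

98.33

Rebased(t=0) = 100.0 / 101.7 × 100 = 98.3284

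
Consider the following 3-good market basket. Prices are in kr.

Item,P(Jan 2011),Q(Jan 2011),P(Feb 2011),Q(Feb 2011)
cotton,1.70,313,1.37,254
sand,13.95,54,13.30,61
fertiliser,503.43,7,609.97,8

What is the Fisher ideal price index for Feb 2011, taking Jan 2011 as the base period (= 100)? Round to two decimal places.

113.18

Laspeyres component (base-period weights):
ΣP(Feb 2011)Q(Jan 2011) = 1.37×313 + 13.30×54 + 609.97×7 = 428.81 + 718.2 + 4269.79 = 5416.8
ΣP(Jan 2011)Q(Jan 2011) = 1.70×313 + 13.95×54 + 503.43×7 = 532.1 + 753.3 + 3524.01 = 4809.41
L = 5416.8 / 4809.41 × 100 = 112.6292
Paasche component (current-period weights):
ΣP(Feb 2011)Q(Feb 2011) = 1.37×254 + 13.30×61 + 609.97×8 = 347.98 + 811.3 + 4879.76 = 6039.04
ΣP(Jan 2011)Q(Feb 2011) = 1.70×254 + 13.95×61 + 503.43×8 = 431.8 + 850.95 + 4027.44 = 5310.19
P = 6039.04 / 5310.19 × 100 = 113.7255
Fisher = √(L × P) = √(112.6292 × 113.7255) = 113.1760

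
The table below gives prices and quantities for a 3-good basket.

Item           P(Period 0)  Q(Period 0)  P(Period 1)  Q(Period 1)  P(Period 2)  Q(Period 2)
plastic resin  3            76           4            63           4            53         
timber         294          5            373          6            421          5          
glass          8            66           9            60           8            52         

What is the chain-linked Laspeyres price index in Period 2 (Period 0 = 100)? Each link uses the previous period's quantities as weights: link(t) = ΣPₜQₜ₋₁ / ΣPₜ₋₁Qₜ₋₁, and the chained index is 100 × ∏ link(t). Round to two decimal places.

133.46

Link Period 0→Period 1:
ΣP(Period 1)Q(Period 0) = 4×76 + 373×5 + 9×66 = 304 + 1865 + 594 = 2763
ΣP(Period 0)Q(Period 0) = 3×76 + 294×5 + 8×66 = 228 + 1470 + 528 = 2226
link = 2763/2226 = 1.241240
Link Period 1→Period 2:
ΣP(Period 2)Q(Period 1) = 4×63 + 421×6 + 8×60 = 252 + 2526 + 480 = 3258
ΣP(Period 1)Q(Period 1) = 4×63 + 373×6 + 9×60 = 252 + 2238 + 540 = 3030
link = 3258/3030 = 1.075248
Chained index = 100 × 1.241240 × 1.075248 = 133.4640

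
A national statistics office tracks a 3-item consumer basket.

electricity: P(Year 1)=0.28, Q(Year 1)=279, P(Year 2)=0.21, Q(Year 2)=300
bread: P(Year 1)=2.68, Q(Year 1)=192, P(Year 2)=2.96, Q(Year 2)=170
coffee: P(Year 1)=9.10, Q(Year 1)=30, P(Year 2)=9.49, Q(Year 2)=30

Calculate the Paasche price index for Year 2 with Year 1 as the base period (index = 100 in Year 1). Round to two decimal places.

104.71

Paasche price index uses current-period quantities as weights.
ΣP(Year 2)·Q(Year 2) = 0.21×300 + 2.96×170 + 9.49×30 = 63 + 503.2 + 284.7 = 850.9
ΣP(Year 1)·Q(Year 2) = 0.28×300 + 2.68×170 + 9.10×30 = 84 + 455.6 + 273 = 812.6
Index = 850.9 / 812.6 × 100 = 104.7133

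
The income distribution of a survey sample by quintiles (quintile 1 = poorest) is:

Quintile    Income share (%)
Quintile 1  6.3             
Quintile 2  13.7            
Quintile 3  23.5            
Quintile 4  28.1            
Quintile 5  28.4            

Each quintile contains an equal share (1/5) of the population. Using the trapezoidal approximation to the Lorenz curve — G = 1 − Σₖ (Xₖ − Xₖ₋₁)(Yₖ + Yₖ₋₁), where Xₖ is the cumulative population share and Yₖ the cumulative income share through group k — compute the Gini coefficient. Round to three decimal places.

0.234

Cumulative income shares Yₖ: 0.0630, 0.2000, 0.4350, 0.7160, 1.0000
Σ (Xₖ−Xₖ₋₁)(Yₖ+Yₖ₋₁) = (1/5)(0.0630+0.0000) + (1/5)(0.2000+0.0630) + (1/5)(0.4350+0.2000) + (1/5)(0.7160+0.4350) + (1/5)(1.0000+0.7160)
  = 0.0126 + 0.0526 + 0.1270 + 0.2302 + 0.3432 = 0.7656
G = 1 − 0.7656 = 0.2344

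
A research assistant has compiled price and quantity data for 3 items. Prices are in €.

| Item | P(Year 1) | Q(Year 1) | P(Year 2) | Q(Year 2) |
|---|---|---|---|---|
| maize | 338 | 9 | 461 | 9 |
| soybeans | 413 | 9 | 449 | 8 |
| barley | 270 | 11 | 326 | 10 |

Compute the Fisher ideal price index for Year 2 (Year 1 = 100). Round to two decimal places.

Laspeyres component (base-period weights):
ΣP(Year 2)Q(Year 1) = 461×9 + 449×9 + 326×11 = 4149 + 4041 + 3586 = 11776
ΣP(Year 1)Q(Year 1) = 338×9 + 413×9 + 270×11 = 3042 + 3717 + 2970 = 9729
L = 11776 / 9729 × 100 = 121.0402
Paasche component (current-period weights):
ΣP(Year 2)Q(Year 2) = 461×9 + 449×8 + 326×10 = 4149 + 3592 + 3260 = 11001
ΣP(Year 1)Q(Year 2) = 338×9 + 413×8 + 270×10 = 3042 + 3304 + 2700 = 9046
P = 11001 / 9046 × 100 = 121.6118
Fisher = √(L × P) = √(121.0402 × 121.6118) = 121.3256

121.33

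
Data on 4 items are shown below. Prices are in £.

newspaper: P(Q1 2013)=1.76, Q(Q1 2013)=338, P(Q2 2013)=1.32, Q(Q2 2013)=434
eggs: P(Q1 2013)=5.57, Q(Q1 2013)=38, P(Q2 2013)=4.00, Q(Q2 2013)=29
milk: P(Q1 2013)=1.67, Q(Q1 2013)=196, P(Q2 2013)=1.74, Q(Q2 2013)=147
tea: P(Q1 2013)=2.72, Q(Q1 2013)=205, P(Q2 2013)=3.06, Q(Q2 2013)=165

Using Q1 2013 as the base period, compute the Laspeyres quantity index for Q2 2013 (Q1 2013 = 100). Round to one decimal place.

Laspeyres quantity index uses base-period prices as weights.
ΣP(Q1 2013)·Q(Q2 2013) = 1.76×434 + 5.57×29 + 1.67×147 + 2.72×165 = 763.84 + 161.53 + 245.49 + 448.8 = 1619.66
ΣP(Q1 2013)·Q(Q1 2013) = 1.76×338 + 5.57×38 + 1.67×196 + 2.72×205 = 594.88 + 211.66 + 327.32 + 557.6 = 1691.46
Index = 1619.66 / 1691.46 × 100 = 95.7551

95.8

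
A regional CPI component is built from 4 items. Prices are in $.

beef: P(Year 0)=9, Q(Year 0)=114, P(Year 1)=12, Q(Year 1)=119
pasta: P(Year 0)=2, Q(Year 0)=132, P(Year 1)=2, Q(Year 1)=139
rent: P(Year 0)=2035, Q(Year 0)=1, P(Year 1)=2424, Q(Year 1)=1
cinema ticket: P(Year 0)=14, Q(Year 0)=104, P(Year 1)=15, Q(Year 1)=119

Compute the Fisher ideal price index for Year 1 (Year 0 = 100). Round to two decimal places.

Laspeyres component (base-period weights):
ΣP(Year 1)Q(Year 0) = 12×114 + 2×132 + 2424×1 + 15×104 = 1368 + 264 + 2424 + 1560 = 5616
ΣP(Year 0)Q(Year 0) = 9×114 + 2×132 + 2035×1 + 14×104 = 1026 + 264 + 2035 + 1456 = 4781
L = 5616 / 4781 × 100 = 117.4650
Paasche component (current-period weights):
ΣP(Year 1)Q(Year 1) = 12×119 + 2×139 + 2424×1 + 15×119 = 1428 + 278 + 2424 + 1785 = 5915
ΣP(Year 0)Q(Year 1) = 9×119 + 2×139 + 2035×1 + 14×119 = 1071 + 278 + 2035 + 1666 = 5050
P = 5915 / 5050 × 100 = 117.1287
Fisher = √(L × P) = √(117.4650 × 117.1287) = 117.2967

117.30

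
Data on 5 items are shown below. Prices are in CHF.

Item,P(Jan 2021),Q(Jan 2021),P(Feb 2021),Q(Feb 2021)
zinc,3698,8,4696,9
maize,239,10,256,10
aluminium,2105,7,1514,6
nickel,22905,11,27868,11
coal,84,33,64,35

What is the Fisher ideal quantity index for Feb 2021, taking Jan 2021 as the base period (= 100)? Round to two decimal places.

Laspeyres component (base-period weights):
ΣP(Jan 2021)Q(Feb 2021) = 3698×9 + 239×10 + 2105×6 + 22905×11 + 84×35 = 33282 + 2390 + 12630 + 251955 + 2940 = 303197
ΣP(Jan 2021)Q(Jan 2021) = 3698×8 + 239×10 + 2105×7 + 22905×11 + 84×33 = 29584 + 2390 + 14735 + 251955 + 2772 = 301436
L = 303197 / 301436 × 100 = 100.5842
Paasche component (current-period weights):
ΣP(Feb 2021)Q(Feb 2021) = 4696×9 + 256×10 + 1514×6 + 27868×11 + 64×35 = 42264 + 2560 + 9084 + 306548 + 2240 = 362696
ΣP(Feb 2021)Q(Jan 2021) = 4696×8 + 256×10 + 1514×7 + 27868×11 + 64×33 = 37568 + 2560 + 10598 + 306548 + 2112 = 359386
P = 362696 / 359386 × 100 = 100.9210
Fisher = √(L × P) = √(100.5842 × 100.9210) = 100.7525

100.75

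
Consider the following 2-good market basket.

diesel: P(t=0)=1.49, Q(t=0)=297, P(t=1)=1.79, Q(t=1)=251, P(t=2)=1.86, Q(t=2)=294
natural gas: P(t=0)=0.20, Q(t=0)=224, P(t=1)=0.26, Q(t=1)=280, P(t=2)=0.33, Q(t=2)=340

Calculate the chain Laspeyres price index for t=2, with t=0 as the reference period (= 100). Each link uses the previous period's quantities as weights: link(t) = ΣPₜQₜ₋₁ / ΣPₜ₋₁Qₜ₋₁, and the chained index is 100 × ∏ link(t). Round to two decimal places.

Link t=0→t=1:
ΣP(t=1)Q(t=0) = 1.79×297 + 0.26×224 = 531.63 + 58.24 = 589.87
ΣP(t=0)Q(t=0) = 1.49×297 + 0.20×224 = 442.53 + 44.8 = 487.33
link = 589.87/487.33 = 1.210412
Link t=1→t=2:
ΣP(t=2)Q(t=1) = 1.86×251 + 0.33×280 = 466.86 + 92.4 = 559.26
ΣP(t=1)Q(t=1) = 1.79×251 + 0.26×280 = 449.29 + 72.8 = 522.09
link = 559.26/522.09 = 1.071195
Chained index = 100 × 1.210412 × 1.071195 = 129.6587

129.66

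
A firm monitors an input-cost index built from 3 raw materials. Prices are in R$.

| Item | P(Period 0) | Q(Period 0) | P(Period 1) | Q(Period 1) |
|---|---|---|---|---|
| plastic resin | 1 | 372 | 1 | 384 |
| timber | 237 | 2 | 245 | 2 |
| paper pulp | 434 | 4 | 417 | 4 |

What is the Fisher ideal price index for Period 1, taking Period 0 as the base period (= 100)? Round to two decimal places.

Laspeyres component (base-period weights):
ΣP(Period 1)Q(Period 0) = 1×372 + 245×2 + 417×4 = 372 + 490 + 1668 = 2530
ΣP(Period 0)Q(Period 0) = 1×372 + 237×2 + 434×4 = 372 + 474 + 1736 = 2582
L = 2530 / 2582 × 100 = 97.9861
Paasche component (current-period weights):
ΣP(Period 1)Q(Period 1) = 1×384 + 245×2 + 417×4 = 384 + 490 + 1668 = 2542
ΣP(Period 0)Q(Period 1) = 1×384 + 237×2 + 434×4 = 384 + 474 + 1736 = 2594
P = 2542 / 2594 × 100 = 97.9954
Fisher = √(L × P) = √(97.9861 × 97.9954) = 97.9907

97.99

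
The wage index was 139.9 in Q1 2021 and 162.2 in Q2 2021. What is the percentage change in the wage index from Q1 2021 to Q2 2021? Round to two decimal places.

Change = (162.2 − 139.9) / 139.9 × 100
       = 22.3 / 139.9 × 100 = 15.9400%

15.94%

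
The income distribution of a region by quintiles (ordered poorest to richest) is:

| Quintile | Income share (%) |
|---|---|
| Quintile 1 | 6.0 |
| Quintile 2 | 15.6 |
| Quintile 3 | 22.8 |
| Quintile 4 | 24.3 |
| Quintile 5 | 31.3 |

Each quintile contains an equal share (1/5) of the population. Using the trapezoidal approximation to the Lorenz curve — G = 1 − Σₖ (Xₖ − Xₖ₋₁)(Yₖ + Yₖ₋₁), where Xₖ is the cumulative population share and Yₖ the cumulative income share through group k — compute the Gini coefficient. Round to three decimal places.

0.237

Cumulative income shares Yₖ: 0.0600, 0.2160, 0.4440, 0.6870, 1.0000
Σ (Xₖ−Xₖ₋₁)(Yₖ+Yₖ₋₁) = (1/5)(0.0600+0.0000) + (1/5)(0.2160+0.0600) + (1/5)(0.4440+0.2160) + (1/5)(0.6870+0.4440) + (1/5)(1.0000+0.6870)
  = 0.0120 + 0.0552 + 0.1320 + 0.2262 + 0.3374 = 0.7628
G = 1 − 0.7628 = 0.2372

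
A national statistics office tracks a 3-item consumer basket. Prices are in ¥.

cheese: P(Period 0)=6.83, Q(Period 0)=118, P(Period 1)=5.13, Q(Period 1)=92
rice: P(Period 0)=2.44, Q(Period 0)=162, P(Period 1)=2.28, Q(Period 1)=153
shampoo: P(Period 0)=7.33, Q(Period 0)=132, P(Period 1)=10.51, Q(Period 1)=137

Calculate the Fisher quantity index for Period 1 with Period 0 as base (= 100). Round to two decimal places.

Laspeyres component (base-period weights):
ΣP(Period 0)Q(Period 1) = 6.83×92 + 2.44×153 + 7.33×137 = 628.36 + 373.32 + 1004.21 = 2005.89
ΣP(Period 0)Q(Period 0) = 6.83×118 + 2.44×162 + 7.33×132 = 805.94 + 395.28 + 967.56 = 2168.78
L = 2005.89 / 2168.78 × 100 = 92.4893
Paasche component (current-period weights):
ΣP(Period 1)Q(Period 1) = 5.13×92 + 2.28×153 + 10.51×137 = 471.96 + 348.84 + 1439.87 = 2260.67
ΣP(Period 1)Q(Period 0) = 5.13×118 + 2.28×162 + 10.51×132 = 605.34 + 369.36 + 1387.32 = 2362.02
P = 2260.67 / 2362.02 × 100 = 95.7092
Fisher = √(L × P) = √(92.4893 × 95.7092) = 94.0855

94.09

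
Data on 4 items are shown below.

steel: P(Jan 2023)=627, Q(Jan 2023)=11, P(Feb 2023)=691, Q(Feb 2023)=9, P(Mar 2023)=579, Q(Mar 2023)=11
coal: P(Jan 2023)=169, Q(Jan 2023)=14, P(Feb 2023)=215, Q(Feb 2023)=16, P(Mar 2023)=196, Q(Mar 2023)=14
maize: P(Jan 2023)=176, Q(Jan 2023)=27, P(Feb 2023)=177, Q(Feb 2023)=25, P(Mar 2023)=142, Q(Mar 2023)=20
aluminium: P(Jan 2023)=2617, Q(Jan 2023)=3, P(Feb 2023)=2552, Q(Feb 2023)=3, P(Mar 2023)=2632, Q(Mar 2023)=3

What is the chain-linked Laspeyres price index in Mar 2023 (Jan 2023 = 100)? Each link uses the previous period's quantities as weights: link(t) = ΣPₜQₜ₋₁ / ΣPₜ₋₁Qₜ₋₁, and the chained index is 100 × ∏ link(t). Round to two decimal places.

Link Jan 2023→Feb 2023:
ΣP(Feb 2023)Q(Jan 2023) = 691×11 + 215×14 + 177×27 + 2552×3 = 7601 + 3010 + 4779 + 7656 = 23046
ΣP(Jan 2023)Q(Jan 2023) = 627×11 + 169×14 + 176×27 + 2617×3 = 6897 + 2366 + 4752 + 7851 = 21866
link = 23046/21866 = 1.053965
Link Feb 2023→Mar 2023:
ΣP(Mar 2023)Q(Feb 2023) = 579×9 + 196×16 + 142×25 + 2632×3 = 5211 + 3136 + 3550 + 7896 = 19793
ΣP(Feb 2023)Q(Feb 2023) = 691×9 + 215×16 + 177×25 + 2552×3 = 6219 + 3440 + 4425 + 7656 = 21740
link = 19793/21740 = 0.910442
Chained index = 100 × 1.053965 × 0.910442 = 95.9574

95.96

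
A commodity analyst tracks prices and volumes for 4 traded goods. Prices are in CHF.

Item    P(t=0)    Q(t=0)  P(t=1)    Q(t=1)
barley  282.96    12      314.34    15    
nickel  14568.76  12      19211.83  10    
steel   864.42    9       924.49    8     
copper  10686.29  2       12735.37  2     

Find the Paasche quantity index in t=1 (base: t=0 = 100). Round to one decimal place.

Paasche quantity index uses current-period prices as weights.
ΣP(t=1)·Q(t=1) = 314.34×15 + 19211.83×10 + 924.49×8 + 12735.37×2 = 4715.1 + 192118.3 + 7395.92 + 25470.74 = 229700.06
ΣP(t=1)·Q(t=0) = 314.34×12 + 19211.83×12 + 924.49×9 + 12735.37×2 = 3772.08 + 230541.96 + 8320.41 + 25470.74 = 268105.19
Index = 229700.06 / 268105.19 × 100 = 85.6754

85.7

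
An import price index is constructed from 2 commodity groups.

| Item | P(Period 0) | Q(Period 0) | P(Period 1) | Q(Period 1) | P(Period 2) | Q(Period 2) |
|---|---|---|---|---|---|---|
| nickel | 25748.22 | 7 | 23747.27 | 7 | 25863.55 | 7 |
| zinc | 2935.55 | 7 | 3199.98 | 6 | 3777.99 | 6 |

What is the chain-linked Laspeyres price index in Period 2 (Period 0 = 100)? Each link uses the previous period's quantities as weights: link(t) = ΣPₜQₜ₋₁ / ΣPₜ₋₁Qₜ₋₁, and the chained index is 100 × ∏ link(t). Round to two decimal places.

Link Period 0→Period 1:
ΣP(Period 1)Q(Period 0) = 23747.27×7 + 3199.98×7 = 166230.89 + 22399.86 = 188630.75
ΣP(Period 0)Q(Period 0) = 25748.22×7 + 2935.55×7 = 180237.54 + 20548.85 = 200786.39
link = 188630.75/200786.39 = 0.939460
Link Period 1→Period 2:
ΣP(Period 2)Q(Period 1) = 25863.55×7 + 3777.99×6 = 181044.85 + 22667.94 = 203712.79
ΣP(Period 1)Q(Period 1) = 23747.27×7 + 3199.98×6 = 166230.89 + 19199.88 = 185430.77
link = 203712.79/185430.77 = 1.098592
Chained index = 100 × 0.939460 × 1.098592 = 103.2083

103.21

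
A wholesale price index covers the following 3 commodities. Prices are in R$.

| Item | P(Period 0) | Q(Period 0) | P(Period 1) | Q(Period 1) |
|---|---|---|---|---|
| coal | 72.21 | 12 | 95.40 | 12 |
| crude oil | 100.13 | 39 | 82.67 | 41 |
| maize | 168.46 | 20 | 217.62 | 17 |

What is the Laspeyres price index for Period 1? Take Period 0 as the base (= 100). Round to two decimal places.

Laspeyres price index uses base-period quantities as weights.
ΣP(Period 1)·Q(Period 0) = 95.40×12 + 82.67×39 + 217.62×20 = 1144.8 + 3224.13 + 4352.4 = 8721.33
ΣP(Period 0)·Q(Period 0) = 72.21×12 + 100.13×39 + 168.46×20 = 866.52 + 3905.07 + 3369.2 = 8140.79
Index = 8721.33 / 8140.79 × 100 = 107.1312

107.13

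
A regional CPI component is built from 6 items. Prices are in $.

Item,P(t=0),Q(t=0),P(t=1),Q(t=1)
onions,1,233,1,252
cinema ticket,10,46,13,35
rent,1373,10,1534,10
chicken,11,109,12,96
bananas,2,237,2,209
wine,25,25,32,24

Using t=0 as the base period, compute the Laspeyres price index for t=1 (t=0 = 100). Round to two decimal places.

Laspeyres price index uses base-period quantities as weights.
ΣP(t=1)·Q(t=0) = 1×233 + 13×46 + 1534×10 + 12×109 + 2×237 + 32×25 = 233 + 598 + 15340 + 1308 + 474 + 800 = 18753
ΣP(t=0)·Q(t=0) = 1×233 + 10×46 + 1373×10 + 11×109 + 2×237 + 25×25 = 233 + 460 + 13730 + 1199 + 474 + 625 = 16721
Index = 18753 / 16721 × 100 = 112.1524

112.15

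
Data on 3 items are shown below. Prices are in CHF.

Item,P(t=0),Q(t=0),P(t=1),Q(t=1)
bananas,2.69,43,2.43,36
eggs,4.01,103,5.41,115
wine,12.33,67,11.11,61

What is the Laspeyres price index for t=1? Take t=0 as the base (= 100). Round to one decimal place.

Laspeyres price index uses base-period quantities as weights.
ΣP(t=1)·Q(t=0) = 2.43×43 + 5.41×103 + 11.11×67 = 104.49 + 557.23 + 744.37 = 1406.09
ΣP(t=0)·Q(t=0) = 2.69×43 + 4.01×103 + 12.33×67 = 115.67 + 413.03 + 826.11 = 1354.81
Index = 1406.09 / 1354.81 × 100 = 103.7850

103.8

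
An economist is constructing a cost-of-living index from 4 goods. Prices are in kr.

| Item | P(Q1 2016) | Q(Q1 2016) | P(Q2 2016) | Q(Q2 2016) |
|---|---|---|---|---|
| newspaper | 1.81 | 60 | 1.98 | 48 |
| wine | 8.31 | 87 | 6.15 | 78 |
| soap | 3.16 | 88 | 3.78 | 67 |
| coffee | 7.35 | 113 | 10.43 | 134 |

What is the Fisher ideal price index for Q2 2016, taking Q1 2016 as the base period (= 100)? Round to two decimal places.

Laspeyres component (base-period weights):
ΣP(Q2 2016)Q(Q1 2016) = 1.98×60 + 6.15×87 + 3.78×88 + 10.43×113 = 118.8 + 535.05 + 332.64 + 1178.59 = 2165.08
ΣP(Q1 2016)Q(Q1 2016) = 1.81×60 + 8.31×87 + 3.16×88 + 7.35×113 = 108.6 + 722.97 + 278.08 + 830.55 = 1940.2
L = 2165.08 / 1940.2 × 100 = 111.5906
Paasche component (current-period weights):
ΣP(Q2 2016)Q(Q2 2016) = 1.98×48 + 6.15×78 + 3.78×67 + 10.43×134 = 95.04 + 479.7 + 253.26 + 1397.62 = 2225.62
ΣP(Q1 2016)Q(Q2 2016) = 1.81×48 + 8.31×78 + 3.16×67 + 7.35×134 = 86.88 + 648.18 + 211.72 + 984.9 = 1931.68
P = 2225.62 / 1931.68 × 100 = 115.2168
Fisher = √(L × P) = √(111.5906 × 115.2168) = 113.3892

113.39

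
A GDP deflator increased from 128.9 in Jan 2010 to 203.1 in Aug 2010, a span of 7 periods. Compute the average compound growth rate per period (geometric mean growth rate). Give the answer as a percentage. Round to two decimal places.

6.71%

Growth factor = (203.1/128.9)^(1/7) = (1.575640)^(1/7) = 1.067107
Growth rate = 1.067107 − 1 = 0.067107 = 6.7107%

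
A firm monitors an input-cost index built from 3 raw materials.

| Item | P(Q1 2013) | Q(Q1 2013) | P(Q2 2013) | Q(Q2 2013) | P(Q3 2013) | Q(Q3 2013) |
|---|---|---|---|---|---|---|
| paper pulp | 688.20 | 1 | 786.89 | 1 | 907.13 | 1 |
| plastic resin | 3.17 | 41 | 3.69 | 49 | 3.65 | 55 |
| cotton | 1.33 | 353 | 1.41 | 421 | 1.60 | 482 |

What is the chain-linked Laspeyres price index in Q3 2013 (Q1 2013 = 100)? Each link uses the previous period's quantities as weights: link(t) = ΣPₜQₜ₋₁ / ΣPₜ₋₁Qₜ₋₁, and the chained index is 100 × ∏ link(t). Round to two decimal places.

Link Q1 2013→Q2 2013:
ΣP(Q2 2013)Q(Q1 2013) = 786.89×1 + 3.69×41 + 1.41×353 = 786.89 + 151.29 + 497.73 = 1435.91
ΣP(Q1 2013)Q(Q1 2013) = 688.20×1 + 3.17×41 + 1.33×353 = 688.2 + 129.97 + 469.49 = 1287.66
link = 1435.91/1287.66 = 1.115131
Link Q2 2013→Q3 2013:
ΣP(Q3 2013)Q(Q2 2013) = 907.13×1 + 3.65×49 + 1.60×421 = 907.13 + 178.85 + 673.6 = 1759.58
ΣP(Q2 2013)Q(Q2 2013) = 786.89×1 + 3.69×49 + 1.41×421 = 786.89 + 180.81 + 593.61 = 1561.31
link = 1759.58/1561.31 = 1.126990
Chained index = 100 × 1.115131 × 1.126990 = 125.6741

125.67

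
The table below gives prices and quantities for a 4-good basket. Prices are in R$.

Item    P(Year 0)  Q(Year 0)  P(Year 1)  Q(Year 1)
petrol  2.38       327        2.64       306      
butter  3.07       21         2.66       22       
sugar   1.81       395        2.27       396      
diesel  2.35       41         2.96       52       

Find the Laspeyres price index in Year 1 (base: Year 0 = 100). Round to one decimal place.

117.1

Laspeyres price index uses base-period quantities as weights.
ΣP(Year 1)·Q(Year 0) = 2.64×327 + 2.66×21 + 2.27×395 + 2.96×41 = 863.28 + 55.86 + 896.65 + 121.36 = 1937.15
ΣP(Year 0)·Q(Year 0) = 2.38×327 + 3.07×21 + 1.81×395 + 2.35×41 = 778.26 + 64.47 + 714.95 + 96.35 = 1654.03
Index = 1937.15 / 1654.03 × 100 = 117.1170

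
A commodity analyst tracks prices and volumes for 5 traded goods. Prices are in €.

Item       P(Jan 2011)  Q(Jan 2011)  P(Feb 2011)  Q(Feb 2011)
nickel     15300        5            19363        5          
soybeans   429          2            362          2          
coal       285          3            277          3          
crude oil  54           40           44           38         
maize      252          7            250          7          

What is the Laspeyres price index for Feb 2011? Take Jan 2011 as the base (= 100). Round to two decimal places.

Laspeyres price index uses base-period quantities as weights.
ΣP(Feb 2011)·Q(Jan 2011) = 19363×5 + 362×2 + 277×3 + 44×40 + 250×7 = 96815 + 724 + 831 + 1760 + 1750 = 101880
ΣP(Jan 2011)·Q(Jan 2011) = 15300×5 + 429×2 + 285×3 + 54×40 + 252×7 = 76500 + 858 + 855 + 2160 + 1764 = 82137
Index = 101880 / 82137 × 100 = 124.0367

124.04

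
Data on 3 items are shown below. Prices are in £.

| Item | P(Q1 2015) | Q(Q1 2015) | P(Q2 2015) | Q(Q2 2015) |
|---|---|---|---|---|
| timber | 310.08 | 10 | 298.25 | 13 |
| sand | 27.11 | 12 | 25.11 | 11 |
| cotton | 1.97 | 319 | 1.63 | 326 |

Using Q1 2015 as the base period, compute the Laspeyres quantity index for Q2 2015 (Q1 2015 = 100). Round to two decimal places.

Laspeyres quantity index uses base-period prices as weights.
ΣP(Q1 2015)·Q(Q2 2015) = 310.08×13 + 27.11×11 + 1.97×326 = 4031.04 + 298.21 + 642.22 = 4971.47
ΣP(Q1 2015)·Q(Q1 2015) = 310.08×10 + 27.11×12 + 1.97×319 = 3100.8 + 325.32 + 628.43 = 4054.55
Index = 4971.47 / 4054.55 × 100 = 122.6146

122.61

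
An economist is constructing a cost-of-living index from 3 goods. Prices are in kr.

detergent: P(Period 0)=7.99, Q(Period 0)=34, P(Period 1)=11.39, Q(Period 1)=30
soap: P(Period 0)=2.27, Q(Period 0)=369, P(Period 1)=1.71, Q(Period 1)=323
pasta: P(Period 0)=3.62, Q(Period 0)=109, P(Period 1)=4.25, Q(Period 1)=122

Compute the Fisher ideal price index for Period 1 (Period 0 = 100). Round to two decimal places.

Laspeyres component (base-period weights):
ΣP(Period 1)Q(Period 0) = 11.39×34 + 1.71×369 + 4.25×109 = 387.26 + 630.99 + 463.25 = 1481.5
ΣP(Period 0)Q(Period 0) = 7.99×34 + 2.27×369 + 3.62×109 = 271.66 + 837.63 + 394.58 = 1503.87
L = 1481.5 / 1503.87 × 100 = 98.5125
Paasche component (current-period weights):
ΣP(Period 1)Q(Period 1) = 11.39×30 + 1.71×323 + 4.25×122 = 341.7 + 552.33 + 518.5 = 1412.53
ΣP(Period 0)Q(Period 1) = 7.99×30 + 2.27×323 + 3.62×122 = 239.7 + 733.21 + 441.64 = 1414.55
P = 1412.53 / 1414.55 × 100 = 99.8572
Fisher = √(L × P) = √(98.5125 × 99.8572) = 99.1826

99.18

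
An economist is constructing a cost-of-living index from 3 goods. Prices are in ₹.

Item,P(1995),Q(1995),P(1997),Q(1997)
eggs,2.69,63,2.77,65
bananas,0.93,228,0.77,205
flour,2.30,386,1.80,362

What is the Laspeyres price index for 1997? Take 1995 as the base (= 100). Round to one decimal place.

82.3

Laspeyres price index uses base-period quantities as weights.
ΣP(1997)·Q(1995) = 2.77×63 + 0.77×228 + 1.80×386 = 174.51 + 175.56 + 694.8 = 1044.87
ΣP(1995)·Q(1995) = 2.69×63 + 0.93×228 + 2.30×386 = 169.47 + 212.04 + 887.8 = 1269.31
Index = 1044.87 / 1269.31 × 100 = 82.3180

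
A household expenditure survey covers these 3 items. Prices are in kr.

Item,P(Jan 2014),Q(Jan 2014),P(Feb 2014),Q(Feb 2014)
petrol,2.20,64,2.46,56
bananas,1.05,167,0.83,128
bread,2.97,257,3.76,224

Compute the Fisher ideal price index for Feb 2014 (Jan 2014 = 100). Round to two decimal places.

Laspeyres component (base-period weights):
ΣP(Feb 2014)Q(Jan 2014) = 2.46×64 + 0.83×167 + 3.76×257 = 157.44 + 138.61 + 966.32 = 1262.37
ΣP(Jan 2014)Q(Jan 2014) = 2.20×64 + 1.05×167 + 2.97×257 = 140.8 + 175.35 + 763.29 = 1079.44
L = 1262.37 / 1079.44 × 100 = 116.9468
Paasche component (current-period weights):
ΣP(Feb 2014)Q(Feb 2014) = 2.46×56 + 0.83×128 + 3.76×224 = 137.76 + 106.24 + 842.24 = 1086.24
ΣP(Jan 2014)Q(Feb 2014) = 2.20×56 + 1.05×128 + 2.97×224 = 123.2 + 134.4 + 665.28 = 922.88
P = 1086.24 / 922.88 × 100 = 117.7011
Fisher = √(L × P) = √(116.9468 × 117.7011) = 117.3233

117.32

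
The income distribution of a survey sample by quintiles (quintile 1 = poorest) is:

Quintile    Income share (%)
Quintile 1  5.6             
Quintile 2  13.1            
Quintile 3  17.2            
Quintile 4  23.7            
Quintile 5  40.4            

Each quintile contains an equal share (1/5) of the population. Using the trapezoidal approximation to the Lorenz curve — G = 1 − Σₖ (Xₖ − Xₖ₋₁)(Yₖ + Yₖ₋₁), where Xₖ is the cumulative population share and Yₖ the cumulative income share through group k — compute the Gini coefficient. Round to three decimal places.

0.321

Cumulative income shares Yₖ: 0.0560, 0.1870, 0.3590, 0.5960, 1.0000
Σ (Xₖ−Xₖ₋₁)(Yₖ+Yₖ₋₁) = (1/5)(0.0560+0.0000) + (1/5)(0.1870+0.0560) + (1/5)(0.3590+0.1870) + (1/5)(0.5960+0.3590) + (1/5)(1.0000+0.5960)
  = 0.0112 + 0.0486 + 0.1092 + 0.1910 + 0.3192 = 0.6792
G = 1 − 0.6792 = 0.3208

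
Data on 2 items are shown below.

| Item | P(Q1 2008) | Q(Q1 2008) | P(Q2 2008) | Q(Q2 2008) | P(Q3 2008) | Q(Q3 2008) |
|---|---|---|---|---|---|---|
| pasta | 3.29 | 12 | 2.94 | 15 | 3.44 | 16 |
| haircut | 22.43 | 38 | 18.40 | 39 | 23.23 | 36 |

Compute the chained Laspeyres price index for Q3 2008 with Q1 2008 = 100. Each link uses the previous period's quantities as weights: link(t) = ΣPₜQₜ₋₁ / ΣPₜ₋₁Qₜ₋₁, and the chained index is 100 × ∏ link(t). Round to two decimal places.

Link Q1 2008→Q2 2008:
ΣP(Q2 2008)Q(Q1 2008) = 2.94×12 + 18.40×38 = 35.28 + 699.2 = 734.48
ΣP(Q1 2008)Q(Q1 2008) = 3.29×12 + 22.43×38 = 39.48 + 852.34 = 891.82
link = 734.48/891.82 = 0.823574
Link Q2 2008→Q3 2008:
ΣP(Q3 2008)Q(Q2 2008) = 3.44×15 + 23.23×39 = 51.6 + 905.97 = 957.57
ΣP(Q2 2008)Q(Q2 2008) = 2.94×15 + 18.40×39 = 44.1 + 717.6 = 761.7
link = 957.57/761.7 = 1.257148
Chained index = 100 × 0.823574 × 1.257148 = 103.5355

103.54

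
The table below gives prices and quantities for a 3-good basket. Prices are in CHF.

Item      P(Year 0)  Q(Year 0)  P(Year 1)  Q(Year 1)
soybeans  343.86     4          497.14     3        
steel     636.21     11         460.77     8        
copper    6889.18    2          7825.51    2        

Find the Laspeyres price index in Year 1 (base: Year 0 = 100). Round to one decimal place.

Laspeyres price index uses base-period quantities as weights.
ΣP(Year 1)·Q(Year 0) = 497.14×4 + 460.77×11 + 7825.51×2 = 1988.56 + 5068.47 + 15651.02 = 22708.05
ΣP(Year 0)·Q(Year 0) = 343.86×4 + 636.21×11 + 6889.18×2 = 1375.44 + 6998.31 + 13778.36 = 22152.11
Index = 22708.05 / 22152.11 × 100 = 102.5096

102.5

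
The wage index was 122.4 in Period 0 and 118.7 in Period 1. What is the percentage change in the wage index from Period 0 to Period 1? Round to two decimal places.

Change = (118.7 − 122.4) / 122.4 × 100
       = -3.7 / 122.4 × 100 = -3.0229%

-3.02%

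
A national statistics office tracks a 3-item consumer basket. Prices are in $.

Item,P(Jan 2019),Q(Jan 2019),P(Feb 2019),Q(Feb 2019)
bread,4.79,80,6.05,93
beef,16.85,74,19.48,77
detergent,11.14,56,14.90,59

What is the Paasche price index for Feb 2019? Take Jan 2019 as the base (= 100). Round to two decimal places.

Paasche price index uses current-period quantities as weights.
ΣP(Feb 2019)·Q(Feb 2019) = 6.05×93 + 19.48×77 + 14.90×59 = 562.65 + 1499.96 + 879.1 = 2941.71
ΣP(Jan 2019)·Q(Feb 2019) = 4.79×93 + 16.85×77 + 11.14×59 = 445.47 + 1297.45 + 657.26 = 2400.18
Index = 2941.71 / 2400.18 × 100 = 122.5621

122.56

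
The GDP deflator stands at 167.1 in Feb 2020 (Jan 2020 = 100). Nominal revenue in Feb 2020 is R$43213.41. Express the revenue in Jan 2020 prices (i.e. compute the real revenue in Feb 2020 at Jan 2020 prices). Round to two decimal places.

Real = Nominal ÷ (Index/100) = 43213.41 ÷ (167.1/100)
     = 43213.41 ÷ 1.671 = 25860.8079

25860.81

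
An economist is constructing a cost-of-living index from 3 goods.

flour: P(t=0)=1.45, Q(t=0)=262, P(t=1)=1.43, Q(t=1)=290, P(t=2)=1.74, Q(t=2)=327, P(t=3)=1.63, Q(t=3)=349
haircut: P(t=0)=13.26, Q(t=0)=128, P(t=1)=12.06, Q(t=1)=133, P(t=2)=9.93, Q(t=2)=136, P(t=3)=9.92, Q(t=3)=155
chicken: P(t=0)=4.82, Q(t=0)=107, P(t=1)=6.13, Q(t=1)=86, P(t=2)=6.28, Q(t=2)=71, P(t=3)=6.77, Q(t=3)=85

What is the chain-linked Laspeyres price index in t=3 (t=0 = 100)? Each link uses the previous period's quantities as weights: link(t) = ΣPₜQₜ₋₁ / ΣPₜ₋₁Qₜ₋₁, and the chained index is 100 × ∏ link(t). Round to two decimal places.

Link t=0→t=1:
ΣP(t=1)Q(t=0) = 1.43×262 + 12.06×128 + 6.13×107 = 374.66 + 1543.68 + 655.91 = 2574.25
ΣP(t=0)Q(t=0) = 1.45×262 + 13.26×128 + 4.82×107 = 379.9 + 1697.28 + 515.74 = 2592.92
link = 2574.25/2592.92 = 0.992800
Link t=1→t=2:
ΣP(t=2)Q(t=1) = 1.74×290 + 9.93×133 + 6.28×86 = 504.6 + 1320.69 + 540.08 = 2365.37
ΣP(t=1)Q(t=1) = 1.43×290 + 12.06×133 + 6.13×86 = 414.7 + 1603.98 + 527.18 = 2545.86
link = 2365.37/2545.86 = 0.929105
Link t=2→t=3:
ΣP(t=3)Q(t=2) = 1.63×327 + 9.92×136 + 6.77×71 = 533.01 + 1349.12 + 480.67 = 2362.8
ΣP(t=2)Q(t=2) = 1.74×327 + 9.93×136 + 6.28×71 = 568.98 + 1350.48 + 445.88 = 2365.34
link = 2362.8/2365.34 = 0.998926
Chained index = 100 × 0.992800 × 0.929105 × 0.998926 = 92.1424

92.14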